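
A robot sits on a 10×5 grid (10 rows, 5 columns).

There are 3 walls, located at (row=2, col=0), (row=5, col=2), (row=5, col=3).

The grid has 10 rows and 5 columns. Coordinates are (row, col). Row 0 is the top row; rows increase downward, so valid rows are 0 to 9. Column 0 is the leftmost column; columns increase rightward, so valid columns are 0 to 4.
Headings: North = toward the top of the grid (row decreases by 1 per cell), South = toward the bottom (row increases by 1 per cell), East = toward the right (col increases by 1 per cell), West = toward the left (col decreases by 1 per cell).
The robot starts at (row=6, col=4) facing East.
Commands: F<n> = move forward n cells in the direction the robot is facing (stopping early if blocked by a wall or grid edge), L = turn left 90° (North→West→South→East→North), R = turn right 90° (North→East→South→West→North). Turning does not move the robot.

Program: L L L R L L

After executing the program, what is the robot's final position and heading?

Answer: Final position: (row=6, col=4), facing East

Derivation:
Start: (row=6, col=4), facing East
  L: turn left, now facing North
  L: turn left, now facing West
  L: turn left, now facing South
  R: turn right, now facing West
  L: turn left, now facing South
  L: turn left, now facing East
Final: (row=6, col=4), facing East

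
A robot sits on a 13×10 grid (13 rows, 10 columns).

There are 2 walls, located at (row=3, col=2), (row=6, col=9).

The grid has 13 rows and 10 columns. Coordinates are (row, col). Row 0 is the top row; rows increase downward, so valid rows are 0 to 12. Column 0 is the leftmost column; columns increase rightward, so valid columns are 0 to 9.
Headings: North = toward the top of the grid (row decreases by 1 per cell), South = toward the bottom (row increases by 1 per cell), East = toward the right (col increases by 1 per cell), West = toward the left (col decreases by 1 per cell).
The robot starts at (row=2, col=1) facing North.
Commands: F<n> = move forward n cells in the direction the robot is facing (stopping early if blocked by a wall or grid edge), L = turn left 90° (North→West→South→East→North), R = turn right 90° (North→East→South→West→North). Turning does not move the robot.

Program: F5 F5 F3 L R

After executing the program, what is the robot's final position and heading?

Answer: Final position: (row=0, col=1), facing North

Derivation:
Start: (row=2, col=1), facing North
  F5: move forward 2/5 (blocked), now at (row=0, col=1)
  F5: move forward 0/5 (blocked), now at (row=0, col=1)
  F3: move forward 0/3 (blocked), now at (row=0, col=1)
  L: turn left, now facing West
  R: turn right, now facing North
Final: (row=0, col=1), facing North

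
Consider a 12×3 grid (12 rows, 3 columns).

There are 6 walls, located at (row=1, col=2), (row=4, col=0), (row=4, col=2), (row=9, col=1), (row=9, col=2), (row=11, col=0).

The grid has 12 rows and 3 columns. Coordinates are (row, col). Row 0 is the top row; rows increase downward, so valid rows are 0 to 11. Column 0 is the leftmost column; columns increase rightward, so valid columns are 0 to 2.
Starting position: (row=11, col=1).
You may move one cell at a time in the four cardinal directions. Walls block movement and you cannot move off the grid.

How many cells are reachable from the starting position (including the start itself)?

BFS flood-fill from (row=11, col=1):
  Distance 0: (row=11, col=1)
  Distance 1: (row=10, col=1), (row=11, col=2)
  Distance 2: (row=10, col=0), (row=10, col=2)
  Distance 3: (row=9, col=0)
  Distance 4: (row=8, col=0)
  Distance 5: (row=7, col=0), (row=8, col=1)
  Distance 6: (row=6, col=0), (row=7, col=1), (row=8, col=2)
  Distance 7: (row=5, col=0), (row=6, col=1), (row=7, col=2)
  Distance 8: (row=5, col=1), (row=6, col=2)
  Distance 9: (row=4, col=1), (row=5, col=2)
  Distance 10: (row=3, col=1)
  Distance 11: (row=2, col=1), (row=3, col=0), (row=3, col=2)
  Distance 12: (row=1, col=1), (row=2, col=0), (row=2, col=2)
  Distance 13: (row=0, col=1), (row=1, col=0)
  Distance 14: (row=0, col=0), (row=0, col=2)
Total reachable: 30 (grid has 30 open cells total)

Answer: Reachable cells: 30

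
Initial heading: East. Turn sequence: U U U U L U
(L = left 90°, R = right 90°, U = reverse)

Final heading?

Start: East
  U (U-turn (180°)) -> West
  U (U-turn (180°)) -> East
  U (U-turn (180°)) -> West
  U (U-turn (180°)) -> East
  L (left (90° counter-clockwise)) -> North
  U (U-turn (180°)) -> South
Final: South

Answer: Final heading: South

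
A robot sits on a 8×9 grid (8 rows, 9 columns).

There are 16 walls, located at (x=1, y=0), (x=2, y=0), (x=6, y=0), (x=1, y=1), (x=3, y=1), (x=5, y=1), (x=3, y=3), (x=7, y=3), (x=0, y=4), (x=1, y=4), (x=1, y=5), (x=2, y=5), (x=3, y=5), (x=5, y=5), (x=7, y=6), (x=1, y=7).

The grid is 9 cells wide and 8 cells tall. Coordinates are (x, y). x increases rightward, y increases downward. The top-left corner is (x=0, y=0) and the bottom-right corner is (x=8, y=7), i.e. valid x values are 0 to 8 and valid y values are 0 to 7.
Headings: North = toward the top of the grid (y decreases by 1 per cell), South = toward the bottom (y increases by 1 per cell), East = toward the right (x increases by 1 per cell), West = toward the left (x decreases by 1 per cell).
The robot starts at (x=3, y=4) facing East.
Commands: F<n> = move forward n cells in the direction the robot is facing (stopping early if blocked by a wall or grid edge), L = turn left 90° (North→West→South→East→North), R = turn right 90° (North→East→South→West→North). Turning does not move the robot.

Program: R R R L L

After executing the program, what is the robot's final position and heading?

Start: (x=3, y=4), facing East
  R: turn right, now facing South
  R: turn right, now facing West
  R: turn right, now facing North
  L: turn left, now facing West
  L: turn left, now facing South
Final: (x=3, y=4), facing South

Answer: Final position: (x=3, y=4), facing South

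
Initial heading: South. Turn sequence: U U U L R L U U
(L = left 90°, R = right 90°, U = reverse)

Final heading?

Start: South
  U (U-turn (180°)) -> North
  U (U-turn (180°)) -> South
  U (U-turn (180°)) -> North
  L (left (90° counter-clockwise)) -> West
  R (right (90° clockwise)) -> North
  L (left (90° counter-clockwise)) -> West
  U (U-turn (180°)) -> East
  U (U-turn (180°)) -> West
Final: West

Answer: Final heading: West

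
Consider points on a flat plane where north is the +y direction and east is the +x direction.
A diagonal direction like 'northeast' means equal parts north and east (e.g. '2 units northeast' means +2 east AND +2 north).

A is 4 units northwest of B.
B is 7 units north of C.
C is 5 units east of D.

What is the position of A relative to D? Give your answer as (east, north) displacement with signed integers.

Place D at the origin (east=0, north=0).
  C is 5 units east of D: delta (east=+5, north=+0); C at (east=5, north=0).
  B is 7 units north of C: delta (east=+0, north=+7); B at (east=5, north=7).
  A is 4 units northwest of B: delta (east=-4, north=+4); A at (east=1, north=11).
Therefore A relative to D: (east=1, north=11).

Answer: A is at (east=1, north=11) relative to D.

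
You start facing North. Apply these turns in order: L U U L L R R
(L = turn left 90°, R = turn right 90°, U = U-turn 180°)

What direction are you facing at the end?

Answer: Final heading: West

Derivation:
Start: North
  L (left (90° counter-clockwise)) -> West
  U (U-turn (180°)) -> East
  U (U-turn (180°)) -> West
  L (left (90° counter-clockwise)) -> South
  L (left (90° counter-clockwise)) -> East
  R (right (90° clockwise)) -> South
  R (right (90° clockwise)) -> West
Final: West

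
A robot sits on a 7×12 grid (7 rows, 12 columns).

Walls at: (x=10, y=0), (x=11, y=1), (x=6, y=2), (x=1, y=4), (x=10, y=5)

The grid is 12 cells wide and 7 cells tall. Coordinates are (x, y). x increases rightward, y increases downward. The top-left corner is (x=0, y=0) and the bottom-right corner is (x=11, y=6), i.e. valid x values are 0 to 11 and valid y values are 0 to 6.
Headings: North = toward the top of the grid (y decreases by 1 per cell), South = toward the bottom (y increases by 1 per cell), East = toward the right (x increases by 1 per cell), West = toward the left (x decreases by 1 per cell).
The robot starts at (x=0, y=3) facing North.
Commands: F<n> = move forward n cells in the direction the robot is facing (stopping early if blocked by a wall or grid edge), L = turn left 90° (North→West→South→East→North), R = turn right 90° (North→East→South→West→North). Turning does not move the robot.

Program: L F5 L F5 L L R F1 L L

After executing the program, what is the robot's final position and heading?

Start: (x=0, y=3), facing North
  L: turn left, now facing West
  F5: move forward 0/5 (blocked), now at (x=0, y=3)
  L: turn left, now facing South
  F5: move forward 3/5 (blocked), now at (x=0, y=6)
  L: turn left, now facing East
  L: turn left, now facing North
  R: turn right, now facing East
  F1: move forward 1, now at (x=1, y=6)
  L: turn left, now facing North
  L: turn left, now facing West
Final: (x=1, y=6), facing West

Answer: Final position: (x=1, y=6), facing West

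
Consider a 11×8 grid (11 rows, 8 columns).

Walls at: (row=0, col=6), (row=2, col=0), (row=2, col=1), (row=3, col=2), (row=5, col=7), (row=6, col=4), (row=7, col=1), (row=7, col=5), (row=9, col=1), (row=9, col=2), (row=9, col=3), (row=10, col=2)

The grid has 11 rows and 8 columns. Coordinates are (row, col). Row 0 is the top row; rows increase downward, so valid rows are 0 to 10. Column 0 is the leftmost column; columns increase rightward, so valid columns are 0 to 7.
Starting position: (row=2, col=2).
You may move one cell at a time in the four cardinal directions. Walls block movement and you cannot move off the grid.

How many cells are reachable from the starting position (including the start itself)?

Answer: Reachable cells: 76

Derivation:
BFS flood-fill from (row=2, col=2):
  Distance 0: (row=2, col=2)
  Distance 1: (row=1, col=2), (row=2, col=3)
  Distance 2: (row=0, col=2), (row=1, col=1), (row=1, col=3), (row=2, col=4), (row=3, col=3)
  Distance 3: (row=0, col=1), (row=0, col=3), (row=1, col=0), (row=1, col=4), (row=2, col=5), (row=3, col=4), (row=4, col=3)
  Distance 4: (row=0, col=0), (row=0, col=4), (row=1, col=5), (row=2, col=6), (row=3, col=5), (row=4, col=2), (row=4, col=4), (row=5, col=3)
  Distance 5: (row=0, col=5), (row=1, col=6), (row=2, col=7), (row=3, col=6), (row=4, col=1), (row=4, col=5), (row=5, col=2), (row=5, col=4), (row=6, col=3)
  Distance 6: (row=1, col=7), (row=3, col=1), (row=3, col=7), (row=4, col=0), (row=4, col=6), (row=5, col=1), (row=5, col=5), (row=6, col=2), (row=7, col=3)
  Distance 7: (row=0, col=7), (row=3, col=0), (row=4, col=7), (row=5, col=0), (row=5, col=6), (row=6, col=1), (row=6, col=5), (row=7, col=2), (row=7, col=4), (row=8, col=3)
  Distance 8: (row=6, col=0), (row=6, col=6), (row=8, col=2), (row=8, col=4)
  Distance 9: (row=6, col=7), (row=7, col=0), (row=7, col=6), (row=8, col=1), (row=8, col=5), (row=9, col=4)
  Distance 10: (row=7, col=7), (row=8, col=0), (row=8, col=6), (row=9, col=5), (row=10, col=4)
  Distance 11: (row=8, col=7), (row=9, col=0), (row=9, col=6), (row=10, col=3), (row=10, col=5)
  Distance 12: (row=9, col=7), (row=10, col=0), (row=10, col=6)
  Distance 13: (row=10, col=1), (row=10, col=7)
Total reachable: 76 (grid has 76 open cells total)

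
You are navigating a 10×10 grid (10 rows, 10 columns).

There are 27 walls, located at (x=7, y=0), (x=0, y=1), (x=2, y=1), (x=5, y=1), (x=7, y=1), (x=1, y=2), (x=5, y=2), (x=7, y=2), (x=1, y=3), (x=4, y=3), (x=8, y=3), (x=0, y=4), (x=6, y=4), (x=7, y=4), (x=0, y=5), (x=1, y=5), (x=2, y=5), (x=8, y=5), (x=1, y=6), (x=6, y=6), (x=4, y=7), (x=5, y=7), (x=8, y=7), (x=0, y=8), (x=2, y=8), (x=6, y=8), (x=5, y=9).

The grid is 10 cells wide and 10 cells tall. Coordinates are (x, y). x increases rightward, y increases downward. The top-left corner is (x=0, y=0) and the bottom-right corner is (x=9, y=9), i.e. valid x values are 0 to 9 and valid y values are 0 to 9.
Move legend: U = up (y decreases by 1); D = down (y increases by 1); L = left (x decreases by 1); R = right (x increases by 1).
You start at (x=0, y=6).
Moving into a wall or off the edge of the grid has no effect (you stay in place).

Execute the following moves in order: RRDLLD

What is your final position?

Start: (x=0, y=6)
  R (right): blocked, stay at (x=0, y=6)
  R (right): blocked, stay at (x=0, y=6)
  D (down): (x=0, y=6) -> (x=0, y=7)
  L (left): blocked, stay at (x=0, y=7)
  L (left): blocked, stay at (x=0, y=7)
  D (down): blocked, stay at (x=0, y=7)
Final: (x=0, y=7)

Answer: Final position: (x=0, y=7)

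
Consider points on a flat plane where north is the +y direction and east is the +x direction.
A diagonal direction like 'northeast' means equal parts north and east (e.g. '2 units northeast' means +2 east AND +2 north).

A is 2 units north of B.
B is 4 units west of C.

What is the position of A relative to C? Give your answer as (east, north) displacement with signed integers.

Answer: A is at (east=-4, north=2) relative to C.

Derivation:
Place C at the origin (east=0, north=0).
  B is 4 units west of C: delta (east=-4, north=+0); B at (east=-4, north=0).
  A is 2 units north of B: delta (east=+0, north=+2); A at (east=-4, north=2).
Therefore A relative to C: (east=-4, north=2).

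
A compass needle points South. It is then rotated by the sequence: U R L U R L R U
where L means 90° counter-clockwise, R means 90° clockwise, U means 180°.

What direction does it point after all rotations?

Answer: Final heading: East

Derivation:
Start: South
  U (U-turn (180°)) -> North
  R (right (90° clockwise)) -> East
  L (left (90° counter-clockwise)) -> North
  U (U-turn (180°)) -> South
  R (right (90° clockwise)) -> West
  L (left (90° counter-clockwise)) -> South
  R (right (90° clockwise)) -> West
  U (U-turn (180°)) -> East
Final: East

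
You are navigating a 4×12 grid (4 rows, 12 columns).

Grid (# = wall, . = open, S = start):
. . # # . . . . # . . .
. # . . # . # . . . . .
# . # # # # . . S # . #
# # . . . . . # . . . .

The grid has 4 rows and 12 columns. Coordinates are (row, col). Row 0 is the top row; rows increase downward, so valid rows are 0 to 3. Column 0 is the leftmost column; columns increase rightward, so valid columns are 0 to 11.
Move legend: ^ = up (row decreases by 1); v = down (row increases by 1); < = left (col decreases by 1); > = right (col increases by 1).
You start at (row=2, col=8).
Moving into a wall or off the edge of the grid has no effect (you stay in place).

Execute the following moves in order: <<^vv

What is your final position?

Start: (row=2, col=8)
  < (left): (row=2, col=8) -> (row=2, col=7)
  < (left): (row=2, col=7) -> (row=2, col=6)
  ^ (up): blocked, stay at (row=2, col=6)
  v (down): (row=2, col=6) -> (row=3, col=6)
  v (down): blocked, stay at (row=3, col=6)
Final: (row=3, col=6)

Answer: Final position: (row=3, col=6)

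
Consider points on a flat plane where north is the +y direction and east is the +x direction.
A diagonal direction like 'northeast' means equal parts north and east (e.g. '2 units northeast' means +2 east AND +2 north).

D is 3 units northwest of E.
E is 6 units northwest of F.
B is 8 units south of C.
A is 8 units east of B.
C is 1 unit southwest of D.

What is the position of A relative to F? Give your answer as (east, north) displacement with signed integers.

Place F at the origin (east=0, north=0).
  E is 6 units northwest of F: delta (east=-6, north=+6); E at (east=-6, north=6).
  D is 3 units northwest of E: delta (east=-3, north=+3); D at (east=-9, north=9).
  C is 1 unit southwest of D: delta (east=-1, north=-1); C at (east=-10, north=8).
  B is 8 units south of C: delta (east=+0, north=-8); B at (east=-10, north=0).
  A is 8 units east of B: delta (east=+8, north=+0); A at (east=-2, north=0).
Therefore A relative to F: (east=-2, north=0).

Answer: A is at (east=-2, north=0) relative to F.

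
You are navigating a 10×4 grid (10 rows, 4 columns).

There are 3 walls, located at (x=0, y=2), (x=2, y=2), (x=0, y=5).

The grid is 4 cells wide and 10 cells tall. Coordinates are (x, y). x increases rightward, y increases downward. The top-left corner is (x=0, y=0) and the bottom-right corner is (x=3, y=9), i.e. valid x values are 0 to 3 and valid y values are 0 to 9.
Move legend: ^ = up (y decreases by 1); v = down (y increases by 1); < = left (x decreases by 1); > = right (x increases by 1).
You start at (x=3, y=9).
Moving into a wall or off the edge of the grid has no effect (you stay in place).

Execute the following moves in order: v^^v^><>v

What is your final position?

Start: (x=3, y=9)
  v (down): blocked, stay at (x=3, y=9)
  ^ (up): (x=3, y=9) -> (x=3, y=8)
  ^ (up): (x=3, y=8) -> (x=3, y=7)
  v (down): (x=3, y=7) -> (x=3, y=8)
  ^ (up): (x=3, y=8) -> (x=3, y=7)
  > (right): blocked, stay at (x=3, y=7)
  < (left): (x=3, y=7) -> (x=2, y=7)
  > (right): (x=2, y=7) -> (x=3, y=7)
  v (down): (x=3, y=7) -> (x=3, y=8)
Final: (x=3, y=8)

Answer: Final position: (x=3, y=8)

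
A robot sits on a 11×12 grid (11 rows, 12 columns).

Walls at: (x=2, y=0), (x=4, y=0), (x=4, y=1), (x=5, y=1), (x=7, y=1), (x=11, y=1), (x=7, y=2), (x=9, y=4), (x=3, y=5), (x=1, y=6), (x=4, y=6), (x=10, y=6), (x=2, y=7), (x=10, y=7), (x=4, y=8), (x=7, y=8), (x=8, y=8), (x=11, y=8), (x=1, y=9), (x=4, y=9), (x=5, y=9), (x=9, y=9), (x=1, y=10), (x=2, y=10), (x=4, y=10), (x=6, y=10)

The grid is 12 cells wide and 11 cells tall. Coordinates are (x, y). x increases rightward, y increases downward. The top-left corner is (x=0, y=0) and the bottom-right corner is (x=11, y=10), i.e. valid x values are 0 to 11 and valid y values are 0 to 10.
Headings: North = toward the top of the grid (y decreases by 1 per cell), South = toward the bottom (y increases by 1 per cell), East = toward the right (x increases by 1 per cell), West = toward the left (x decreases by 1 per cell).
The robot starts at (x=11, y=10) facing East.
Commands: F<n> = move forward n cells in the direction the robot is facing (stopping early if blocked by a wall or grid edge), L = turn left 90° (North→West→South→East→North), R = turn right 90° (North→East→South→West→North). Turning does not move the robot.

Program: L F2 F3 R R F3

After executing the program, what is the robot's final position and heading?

Answer: Final position: (x=11, y=10), facing South

Derivation:
Start: (x=11, y=10), facing East
  L: turn left, now facing North
  F2: move forward 1/2 (blocked), now at (x=11, y=9)
  F3: move forward 0/3 (blocked), now at (x=11, y=9)
  R: turn right, now facing East
  R: turn right, now facing South
  F3: move forward 1/3 (blocked), now at (x=11, y=10)
Final: (x=11, y=10), facing South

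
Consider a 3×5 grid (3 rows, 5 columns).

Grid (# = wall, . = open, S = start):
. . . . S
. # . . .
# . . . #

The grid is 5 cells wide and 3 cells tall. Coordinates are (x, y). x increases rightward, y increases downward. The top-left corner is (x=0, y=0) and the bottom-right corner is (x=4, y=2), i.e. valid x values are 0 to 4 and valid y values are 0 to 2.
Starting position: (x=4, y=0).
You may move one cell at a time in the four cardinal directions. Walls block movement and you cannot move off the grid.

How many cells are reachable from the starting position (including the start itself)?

BFS flood-fill from (x=4, y=0):
  Distance 0: (x=4, y=0)
  Distance 1: (x=3, y=0), (x=4, y=1)
  Distance 2: (x=2, y=0), (x=3, y=1)
  Distance 3: (x=1, y=0), (x=2, y=1), (x=3, y=2)
  Distance 4: (x=0, y=0), (x=2, y=2)
  Distance 5: (x=0, y=1), (x=1, y=2)
Total reachable: 12 (grid has 12 open cells total)

Answer: Reachable cells: 12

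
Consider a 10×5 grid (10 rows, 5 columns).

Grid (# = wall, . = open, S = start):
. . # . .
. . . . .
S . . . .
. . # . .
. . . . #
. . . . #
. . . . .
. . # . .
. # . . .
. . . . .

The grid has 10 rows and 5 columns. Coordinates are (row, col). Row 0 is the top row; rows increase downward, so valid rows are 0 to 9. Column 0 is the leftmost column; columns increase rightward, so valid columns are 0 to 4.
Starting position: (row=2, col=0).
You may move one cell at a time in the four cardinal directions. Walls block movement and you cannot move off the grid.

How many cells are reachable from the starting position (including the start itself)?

Answer: Reachable cells: 44

Derivation:
BFS flood-fill from (row=2, col=0):
  Distance 0: (row=2, col=0)
  Distance 1: (row=1, col=0), (row=2, col=1), (row=3, col=0)
  Distance 2: (row=0, col=0), (row=1, col=1), (row=2, col=2), (row=3, col=1), (row=4, col=0)
  Distance 3: (row=0, col=1), (row=1, col=2), (row=2, col=3), (row=4, col=1), (row=5, col=0)
  Distance 4: (row=1, col=3), (row=2, col=4), (row=3, col=3), (row=4, col=2), (row=5, col=1), (row=6, col=0)
  Distance 5: (row=0, col=3), (row=1, col=4), (row=3, col=4), (row=4, col=3), (row=5, col=2), (row=6, col=1), (row=7, col=0)
  Distance 6: (row=0, col=4), (row=5, col=3), (row=6, col=2), (row=7, col=1), (row=8, col=0)
  Distance 7: (row=6, col=3), (row=9, col=0)
  Distance 8: (row=6, col=4), (row=7, col=3), (row=9, col=1)
  Distance 9: (row=7, col=4), (row=8, col=3), (row=9, col=2)
  Distance 10: (row=8, col=2), (row=8, col=4), (row=9, col=3)
  Distance 11: (row=9, col=4)
Total reachable: 44 (grid has 44 open cells total)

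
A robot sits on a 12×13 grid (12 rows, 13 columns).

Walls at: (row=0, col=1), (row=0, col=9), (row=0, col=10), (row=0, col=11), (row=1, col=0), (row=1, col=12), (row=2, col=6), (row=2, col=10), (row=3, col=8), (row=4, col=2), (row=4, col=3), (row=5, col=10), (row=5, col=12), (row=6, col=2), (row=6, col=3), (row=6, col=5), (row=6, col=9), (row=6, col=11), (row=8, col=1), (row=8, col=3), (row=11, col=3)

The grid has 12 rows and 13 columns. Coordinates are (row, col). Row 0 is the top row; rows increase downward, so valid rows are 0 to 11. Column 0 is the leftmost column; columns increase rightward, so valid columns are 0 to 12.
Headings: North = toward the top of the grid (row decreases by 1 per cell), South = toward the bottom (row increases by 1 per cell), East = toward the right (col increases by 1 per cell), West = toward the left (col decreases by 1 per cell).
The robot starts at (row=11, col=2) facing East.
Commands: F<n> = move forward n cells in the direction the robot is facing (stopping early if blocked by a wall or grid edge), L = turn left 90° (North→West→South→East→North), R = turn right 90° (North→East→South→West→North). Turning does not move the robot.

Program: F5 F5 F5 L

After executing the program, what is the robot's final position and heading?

Start: (row=11, col=2), facing East
  [×3]F5: move forward 0/5 (blocked), now at (row=11, col=2)
  L: turn left, now facing North
Final: (row=11, col=2), facing North

Answer: Final position: (row=11, col=2), facing North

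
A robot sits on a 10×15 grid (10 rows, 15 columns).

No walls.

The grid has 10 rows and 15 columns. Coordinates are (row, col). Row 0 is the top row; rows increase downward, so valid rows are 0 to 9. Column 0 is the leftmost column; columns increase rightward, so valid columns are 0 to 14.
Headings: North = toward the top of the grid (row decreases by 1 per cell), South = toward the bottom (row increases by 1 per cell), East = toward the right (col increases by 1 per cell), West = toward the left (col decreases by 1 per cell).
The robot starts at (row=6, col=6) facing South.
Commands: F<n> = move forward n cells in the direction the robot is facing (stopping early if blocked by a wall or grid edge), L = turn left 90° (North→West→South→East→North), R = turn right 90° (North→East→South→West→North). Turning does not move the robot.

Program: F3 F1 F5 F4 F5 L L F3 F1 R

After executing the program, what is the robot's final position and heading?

Answer: Final position: (row=5, col=6), facing East

Derivation:
Start: (row=6, col=6), facing South
  F3: move forward 3, now at (row=9, col=6)
  F1: move forward 0/1 (blocked), now at (row=9, col=6)
  F5: move forward 0/5 (blocked), now at (row=9, col=6)
  F4: move forward 0/4 (blocked), now at (row=9, col=6)
  F5: move forward 0/5 (blocked), now at (row=9, col=6)
  L: turn left, now facing East
  L: turn left, now facing North
  F3: move forward 3, now at (row=6, col=6)
  F1: move forward 1, now at (row=5, col=6)
  R: turn right, now facing East
Final: (row=5, col=6), facing East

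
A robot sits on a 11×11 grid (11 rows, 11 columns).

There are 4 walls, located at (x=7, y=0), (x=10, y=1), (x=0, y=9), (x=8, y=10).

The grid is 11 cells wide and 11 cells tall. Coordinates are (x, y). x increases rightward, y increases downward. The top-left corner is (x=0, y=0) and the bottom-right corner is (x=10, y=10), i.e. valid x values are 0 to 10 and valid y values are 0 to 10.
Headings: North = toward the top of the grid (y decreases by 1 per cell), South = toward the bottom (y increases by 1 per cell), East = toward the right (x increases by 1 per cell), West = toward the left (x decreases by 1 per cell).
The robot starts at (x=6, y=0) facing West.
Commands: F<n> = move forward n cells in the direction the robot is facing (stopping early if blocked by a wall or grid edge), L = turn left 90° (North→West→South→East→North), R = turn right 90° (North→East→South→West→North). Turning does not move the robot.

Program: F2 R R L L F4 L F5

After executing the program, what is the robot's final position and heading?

Answer: Final position: (x=0, y=5), facing South

Derivation:
Start: (x=6, y=0), facing West
  F2: move forward 2, now at (x=4, y=0)
  R: turn right, now facing North
  R: turn right, now facing East
  L: turn left, now facing North
  L: turn left, now facing West
  F4: move forward 4, now at (x=0, y=0)
  L: turn left, now facing South
  F5: move forward 5, now at (x=0, y=5)
Final: (x=0, y=5), facing South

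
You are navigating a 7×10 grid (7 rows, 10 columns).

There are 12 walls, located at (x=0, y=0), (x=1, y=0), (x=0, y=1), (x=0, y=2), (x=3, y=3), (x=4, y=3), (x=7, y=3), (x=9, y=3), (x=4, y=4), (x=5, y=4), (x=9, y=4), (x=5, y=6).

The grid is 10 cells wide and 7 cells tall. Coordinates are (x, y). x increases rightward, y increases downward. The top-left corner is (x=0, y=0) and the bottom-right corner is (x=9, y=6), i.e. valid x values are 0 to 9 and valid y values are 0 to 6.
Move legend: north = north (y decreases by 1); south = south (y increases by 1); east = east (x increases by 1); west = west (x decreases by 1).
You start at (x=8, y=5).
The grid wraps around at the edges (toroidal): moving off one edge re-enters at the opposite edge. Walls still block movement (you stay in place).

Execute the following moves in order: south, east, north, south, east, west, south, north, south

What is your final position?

Start: (x=8, y=5)
  south (south): (x=8, y=5) -> (x=8, y=6)
  east (east): (x=8, y=6) -> (x=9, y=6)
  north (north): (x=9, y=6) -> (x=9, y=5)
  south (south): (x=9, y=5) -> (x=9, y=6)
  east (east): (x=9, y=6) -> (x=0, y=6)
  west (west): (x=0, y=6) -> (x=9, y=6)
  south (south): (x=9, y=6) -> (x=9, y=0)
  north (north): (x=9, y=0) -> (x=9, y=6)
  south (south): (x=9, y=6) -> (x=9, y=0)
Final: (x=9, y=0)

Answer: Final position: (x=9, y=0)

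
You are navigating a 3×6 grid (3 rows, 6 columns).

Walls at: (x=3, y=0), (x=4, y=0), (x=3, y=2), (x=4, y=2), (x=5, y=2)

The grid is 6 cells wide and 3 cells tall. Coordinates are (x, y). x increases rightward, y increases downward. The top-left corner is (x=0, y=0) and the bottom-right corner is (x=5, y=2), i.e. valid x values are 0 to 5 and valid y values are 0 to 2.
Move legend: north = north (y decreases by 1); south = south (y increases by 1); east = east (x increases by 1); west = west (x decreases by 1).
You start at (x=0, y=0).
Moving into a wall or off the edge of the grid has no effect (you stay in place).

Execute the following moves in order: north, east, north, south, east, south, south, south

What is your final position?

Answer: Final position: (x=2, y=2)

Derivation:
Start: (x=0, y=0)
  north (north): blocked, stay at (x=0, y=0)
  east (east): (x=0, y=0) -> (x=1, y=0)
  north (north): blocked, stay at (x=1, y=0)
  south (south): (x=1, y=0) -> (x=1, y=1)
  east (east): (x=1, y=1) -> (x=2, y=1)
  south (south): (x=2, y=1) -> (x=2, y=2)
  south (south): blocked, stay at (x=2, y=2)
  south (south): blocked, stay at (x=2, y=2)
Final: (x=2, y=2)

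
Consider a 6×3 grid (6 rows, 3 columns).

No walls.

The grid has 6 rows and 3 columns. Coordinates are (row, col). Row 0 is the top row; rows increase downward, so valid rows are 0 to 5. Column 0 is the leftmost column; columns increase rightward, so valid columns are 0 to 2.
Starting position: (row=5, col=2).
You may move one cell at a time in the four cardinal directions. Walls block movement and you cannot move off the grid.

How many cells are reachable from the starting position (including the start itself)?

Answer: Reachable cells: 18

Derivation:
BFS flood-fill from (row=5, col=2):
  Distance 0: (row=5, col=2)
  Distance 1: (row=4, col=2), (row=5, col=1)
  Distance 2: (row=3, col=2), (row=4, col=1), (row=5, col=0)
  Distance 3: (row=2, col=2), (row=3, col=1), (row=4, col=0)
  Distance 4: (row=1, col=2), (row=2, col=1), (row=3, col=0)
  Distance 5: (row=0, col=2), (row=1, col=1), (row=2, col=0)
  Distance 6: (row=0, col=1), (row=1, col=0)
  Distance 7: (row=0, col=0)
Total reachable: 18 (grid has 18 open cells total)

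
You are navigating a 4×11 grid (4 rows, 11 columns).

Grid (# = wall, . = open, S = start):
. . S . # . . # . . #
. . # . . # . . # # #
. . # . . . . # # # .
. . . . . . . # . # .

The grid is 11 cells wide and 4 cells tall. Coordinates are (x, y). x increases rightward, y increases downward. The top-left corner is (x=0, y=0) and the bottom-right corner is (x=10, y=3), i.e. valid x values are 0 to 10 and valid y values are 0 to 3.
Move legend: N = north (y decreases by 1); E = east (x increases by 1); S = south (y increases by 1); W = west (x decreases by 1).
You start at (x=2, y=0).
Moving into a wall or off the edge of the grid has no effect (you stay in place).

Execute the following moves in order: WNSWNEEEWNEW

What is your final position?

Start: (x=2, y=0)
  W (west): (x=2, y=0) -> (x=1, y=0)
  N (north): blocked, stay at (x=1, y=0)
  S (south): (x=1, y=0) -> (x=1, y=1)
  W (west): (x=1, y=1) -> (x=0, y=1)
  N (north): (x=0, y=1) -> (x=0, y=0)
  E (east): (x=0, y=0) -> (x=1, y=0)
  E (east): (x=1, y=0) -> (x=2, y=0)
  E (east): (x=2, y=0) -> (x=3, y=0)
  W (west): (x=3, y=0) -> (x=2, y=0)
  N (north): blocked, stay at (x=2, y=0)
  E (east): (x=2, y=0) -> (x=3, y=0)
  W (west): (x=3, y=0) -> (x=2, y=0)
Final: (x=2, y=0)

Answer: Final position: (x=2, y=0)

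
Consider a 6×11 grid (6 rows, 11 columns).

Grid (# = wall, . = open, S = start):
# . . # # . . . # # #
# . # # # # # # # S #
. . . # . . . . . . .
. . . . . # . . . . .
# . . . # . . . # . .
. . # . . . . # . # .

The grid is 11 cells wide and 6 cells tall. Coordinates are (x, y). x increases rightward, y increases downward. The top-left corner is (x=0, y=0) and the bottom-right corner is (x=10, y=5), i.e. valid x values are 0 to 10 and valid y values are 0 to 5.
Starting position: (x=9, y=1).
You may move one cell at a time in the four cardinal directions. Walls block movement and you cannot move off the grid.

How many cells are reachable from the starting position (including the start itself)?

Answer: Reachable cells: 39

Derivation:
BFS flood-fill from (x=9, y=1):
  Distance 0: (x=9, y=1)
  Distance 1: (x=9, y=2)
  Distance 2: (x=8, y=2), (x=10, y=2), (x=9, y=3)
  Distance 3: (x=7, y=2), (x=8, y=3), (x=10, y=3), (x=9, y=4)
  Distance 4: (x=6, y=2), (x=7, y=3), (x=10, y=4)
  Distance 5: (x=5, y=2), (x=6, y=3), (x=7, y=4), (x=10, y=5)
  Distance 6: (x=4, y=2), (x=6, y=4)
  Distance 7: (x=4, y=3), (x=5, y=4), (x=6, y=5)
  Distance 8: (x=3, y=3), (x=5, y=5)
  Distance 9: (x=2, y=3), (x=3, y=4), (x=4, y=5)
  Distance 10: (x=2, y=2), (x=1, y=3), (x=2, y=4), (x=3, y=5)
  Distance 11: (x=1, y=2), (x=0, y=3), (x=1, y=4)
  Distance 12: (x=1, y=1), (x=0, y=2), (x=1, y=5)
  Distance 13: (x=1, y=0), (x=0, y=5)
  Distance 14: (x=2, y=0)
Total reachable: 39 (grid has 43 open cells total)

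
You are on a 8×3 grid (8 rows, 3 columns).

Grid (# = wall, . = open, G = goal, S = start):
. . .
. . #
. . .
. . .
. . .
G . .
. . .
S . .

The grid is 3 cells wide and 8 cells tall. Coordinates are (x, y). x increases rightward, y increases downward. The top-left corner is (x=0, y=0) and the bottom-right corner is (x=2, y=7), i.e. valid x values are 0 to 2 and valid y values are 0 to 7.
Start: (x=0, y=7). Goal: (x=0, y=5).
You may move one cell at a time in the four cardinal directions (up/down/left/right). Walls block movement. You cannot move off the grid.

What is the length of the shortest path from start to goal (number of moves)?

BFS from (x=0, y=7) until reaching (x=0, y=5):
  Distance 0: (x=0, y=7)
  Distance 1: (x=0, y=6), (x=1, y=7)
  Distance 2: (x=0, y=5), (x=1, y=6), (x=2, y=7)  <- goal reached here
One shortest path (2 moves): (x=0, y=7) -> (x=0, y=6) -> (x=0, y=5)

Answer: Shortest path length: 2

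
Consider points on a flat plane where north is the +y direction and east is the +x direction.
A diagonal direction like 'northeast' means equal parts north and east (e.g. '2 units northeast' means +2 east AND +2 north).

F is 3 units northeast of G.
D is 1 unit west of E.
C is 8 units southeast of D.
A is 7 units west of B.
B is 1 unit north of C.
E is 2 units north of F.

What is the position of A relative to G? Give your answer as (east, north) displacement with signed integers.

Answer: A is at (east=3, north=-2) relative to G.

Derivation:
Place G at the origin (east=0, north=0).
  F is 3 units northeast of G: delta (east=+3, north=+3); F at (east=3, north=3).
  E is 2 units north of F: delta (east=+0, north=+2); E at (east=3, north=5).
  D is 1 unit west of E: delta (east=-1, north=+0); D at (east=2, north=5).
  C is 8 units southeast of D: delta (east=+8, north=-8); C at (east=10, north=-3).
  B is 1 unit north of C: delta (east=+0, north=+1); B at (east=10, north=-2).
  A is 7 units west of B: delta (east=-7, north=+0); A at (east=3, north=-2).
Therefore A relative to G: (east=3, north=-2).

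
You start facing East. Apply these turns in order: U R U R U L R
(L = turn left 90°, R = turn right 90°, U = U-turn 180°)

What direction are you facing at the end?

Answer: Final heading: East

Derivation:
Start: East
  U (U-turn (180°)) -> West
  R (right (90° clockwise)) -> North
  U (U-turn (180°)) -> South
  R (right (90° clockwise)) -> West
  U (U-turn (180°)) -> East
  L (left (90° counter-clockwise)) -> North
  R (right (90° clockwise)) -> East
Final: East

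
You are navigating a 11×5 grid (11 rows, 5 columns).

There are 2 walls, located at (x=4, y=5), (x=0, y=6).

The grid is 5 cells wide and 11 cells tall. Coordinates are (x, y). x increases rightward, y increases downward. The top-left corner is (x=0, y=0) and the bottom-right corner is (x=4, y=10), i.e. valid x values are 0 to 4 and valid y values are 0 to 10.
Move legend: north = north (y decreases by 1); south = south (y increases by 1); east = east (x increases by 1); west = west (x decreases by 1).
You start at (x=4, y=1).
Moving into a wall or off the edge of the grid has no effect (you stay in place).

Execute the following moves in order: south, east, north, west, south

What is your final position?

Answer: Final position: (x=3, y=2)

Derivation:
Start: (x=4, y=1)
  south (south): (x=4, y=1) -> (x=4, y=2)
  east (east): blocked, stay at (x=4, y=2)
  north (north): (x=4, y=2) -> (x=4, y=1)
  west (west): (x=4, y=1) -> (x=3, y=1)
  south (south): (x=3, y=1) -> (x=3, y=2)
Final: (x=3, y=2)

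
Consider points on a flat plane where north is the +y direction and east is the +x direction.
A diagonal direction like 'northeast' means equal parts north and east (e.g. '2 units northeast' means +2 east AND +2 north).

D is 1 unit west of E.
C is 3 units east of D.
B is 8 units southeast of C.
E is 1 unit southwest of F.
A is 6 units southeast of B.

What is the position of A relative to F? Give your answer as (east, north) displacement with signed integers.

Place F at the origin (east=0, north=0).
  E is 1 unit southwest of F: delta (east=-1, north=-1); E at (east=-1, north=-1).
  D is 1 unit west of E: delta (east=-1, north=+0); D at (east=-2, north=-1).
  C is 3 units east of D: delta (east=+3, north=+0); C at (east=1, north=-1).
  B is 8 units southeast of C: delta (east=+8, north=-8); B at (east=9, north=-9).
  A is 6 units southeast of B: delta (east=+6, north=-6); A at (east=15, north=-15).
Therefore A relative to F: (east=15, north=-15).

Answer: A is at (east=15, north=-15) relative to F.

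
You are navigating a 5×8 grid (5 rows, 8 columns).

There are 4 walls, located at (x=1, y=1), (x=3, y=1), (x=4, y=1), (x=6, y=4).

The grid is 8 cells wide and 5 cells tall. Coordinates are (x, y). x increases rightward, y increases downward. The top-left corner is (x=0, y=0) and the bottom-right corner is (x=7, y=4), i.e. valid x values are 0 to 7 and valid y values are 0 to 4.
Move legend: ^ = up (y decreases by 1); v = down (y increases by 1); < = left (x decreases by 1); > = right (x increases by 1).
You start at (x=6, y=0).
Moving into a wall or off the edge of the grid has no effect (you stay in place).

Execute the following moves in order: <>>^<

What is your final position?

Answer: Final position: (x=6, y=0)

Derivation:
Start: (x=6, y=0)
  < (left): (x=6, y=0) -> (x=5, y=0)
  > (right): (x=5, y=0) -> (x=6, y=0)
  > (right): (x=6, y=0) -> (x=7, y=0)
  ^ (up): blocked, stay at (x=7, y=0)
  < (left): (x=7, y=0) -> (x=6, y=0)
Final: (x=6, y=0)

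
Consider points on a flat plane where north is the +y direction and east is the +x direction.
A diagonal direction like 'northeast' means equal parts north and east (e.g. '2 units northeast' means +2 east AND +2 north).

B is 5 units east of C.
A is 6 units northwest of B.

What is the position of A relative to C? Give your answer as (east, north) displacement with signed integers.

Answer: A is at (east=-1, north=6) relative to C.

Derivation:
Place C at the origin (east=0, north=0).
  B is 5 units east of C: delta (east=+5, north=+0); B at (east=5, north=0).
  A is 6 units northwest of B: delta (east=-6, north=+6); A at (east=-1, north=6).
Therefore A relative to C: (east=-1, north=6).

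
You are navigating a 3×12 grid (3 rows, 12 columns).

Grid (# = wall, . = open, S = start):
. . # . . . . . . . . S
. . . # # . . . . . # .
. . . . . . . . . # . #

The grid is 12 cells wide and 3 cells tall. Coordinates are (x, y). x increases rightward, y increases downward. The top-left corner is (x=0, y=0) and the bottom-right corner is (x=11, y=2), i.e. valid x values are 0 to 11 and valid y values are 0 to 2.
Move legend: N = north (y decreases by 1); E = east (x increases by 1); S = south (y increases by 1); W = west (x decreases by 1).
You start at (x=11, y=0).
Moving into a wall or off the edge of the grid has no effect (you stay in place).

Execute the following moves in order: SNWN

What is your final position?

Answer: Final position: (x=10, y=0)

Derivation:
Start: (x=11, y=0)
  S (south): (x=11, y=0) -> (x=11, y=1)
  N (north): (x=11, y=1) -> (x=11, y=0)
  W (west): (x=11, y=0) -> (x=10, y=0)
  N (north): blocked, stay at (x=10, y=0)
Final: (x=10, y=0)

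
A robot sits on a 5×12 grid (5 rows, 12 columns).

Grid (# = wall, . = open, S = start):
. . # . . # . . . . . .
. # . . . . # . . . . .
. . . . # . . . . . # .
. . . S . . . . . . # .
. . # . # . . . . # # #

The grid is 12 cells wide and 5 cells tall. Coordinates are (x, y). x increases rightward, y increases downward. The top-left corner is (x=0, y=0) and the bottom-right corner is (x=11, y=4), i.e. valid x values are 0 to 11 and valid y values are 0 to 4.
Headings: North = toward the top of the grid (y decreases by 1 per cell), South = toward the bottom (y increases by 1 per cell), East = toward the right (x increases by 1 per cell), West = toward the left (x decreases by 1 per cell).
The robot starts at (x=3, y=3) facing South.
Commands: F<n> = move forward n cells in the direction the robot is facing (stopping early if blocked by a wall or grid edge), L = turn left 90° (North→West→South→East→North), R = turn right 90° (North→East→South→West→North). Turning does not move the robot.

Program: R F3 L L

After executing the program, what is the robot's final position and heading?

Start: (x=3, y=3), facing South
  R: turn right, now facing West
  F3: move forward 3, now at (x=0, y=3)
  L: turn left, now facing South
  L: turn left, now facing East
Final: (x=0, y=3), facing East

Answer: Final position: (x=0, y=3), facing East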